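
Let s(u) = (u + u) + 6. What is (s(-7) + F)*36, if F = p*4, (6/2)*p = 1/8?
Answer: -282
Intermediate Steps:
p = 1/24 (p = (⅓)/8 = (⅓)*(⅛) = 1/24 ≈ 0.041667)
s(u) = 6 + 2*u (s(u) = 2*u + 6 = 6 + 2*u)
F = ⅙ (F = (1/24)*4 = ⅙ ≈ 0.16667)
(s(-7) + F)*36 = ((6 + 2*(-7)) + ⅙)*36 = ((6 - 14) + ⅙)*36 = (-8 + ⅙)*36 = -47/6*36 = -282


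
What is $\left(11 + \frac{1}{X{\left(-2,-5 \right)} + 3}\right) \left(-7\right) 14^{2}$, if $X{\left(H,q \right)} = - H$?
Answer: $- \frac{76832}{5} \approx -15366.0$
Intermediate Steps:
$\left(11 + \frac{1}{X{\left(-2,-5 \right)} + 3}\right) \left(-7\right) 14^{2} = \left(11 + \frac{1}{\left(-1\right) \left(-2\right) + 3}\right) \left(-7\right) 14^{2} = \left(11 + \frac{1}{2 + 3}\right) \left(-7\right) 196 = \left(11 + \frac{1}{5}\right) \left(-7\right) 196 = \frac{56}{5} \left(-7\right) 196 = \left(- \frac{392}{5}\right) 196 = - \frac{76832}{5}$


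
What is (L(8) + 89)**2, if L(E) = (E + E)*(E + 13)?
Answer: 180625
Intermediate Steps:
L(E) = 2*E*(13 + E) (L(E) = (2*E)*(13 + E) = 2*E*(13 + E))
(L(8) + 89)**2 = (2*8*(13 + 8) + 89)**2 = (2*8*21 + 89)**2 = (336 + 89)**2 = 425**2 = 180625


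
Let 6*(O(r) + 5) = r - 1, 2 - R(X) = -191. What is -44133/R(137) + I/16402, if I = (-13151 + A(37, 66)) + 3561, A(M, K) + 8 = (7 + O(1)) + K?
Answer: -362854378/1582793 ≈ -229.25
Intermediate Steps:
R(X) = 193 (R(X) = 2 - 1*(-191) = 2 + 191 = 193)
O(r) = -31/6 + r/6 (O(r) = -5 + (r - 1)/6 = -5 + (-1 + r)/6 = -5 + (-⅙ + r/6) = -31/6 + r/6)
A(M, K) = -6 + K (A(M, K) = -8 + ((7 + (-31/6 + (⅙)*1)) + K) = -8 + ((7 + (-31/6 + ⅙)) + K) = -8 + ((7 - 5) + K) = -8 + (2 + K) = -6 + K)
I = -9530 (I = (-13151 + (-6 + 66)) + 3561 = (-13151 + 60) + 3561 = -13091 + 3561 = -9530)
-44133/R(137) + I/16402 = -44133/193 - 9530/16402 = -44133*1/193 - 9530*1/16402 = -44133/193 - 4765/8201 = -362854378/1582793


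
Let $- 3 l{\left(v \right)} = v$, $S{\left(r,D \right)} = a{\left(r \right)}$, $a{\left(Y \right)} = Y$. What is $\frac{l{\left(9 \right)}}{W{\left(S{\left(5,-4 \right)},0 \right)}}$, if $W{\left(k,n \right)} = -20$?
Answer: $\frac{3}{20} \approx 0.15$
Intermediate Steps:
$S{\left(r,D \right)} = r$
$l{\left(v \right)} = - \frac{v}{3}$
$\frac{l{\left(9 \right)}}{W{\left(S{\left(5,-4 \right)},0 \right)}} = \frac{\left(- \frac{1}{3}\right) 9}{-20} = \left(-3\right) \left(- \frac{1}{20}\right) = \frac{3}{20}$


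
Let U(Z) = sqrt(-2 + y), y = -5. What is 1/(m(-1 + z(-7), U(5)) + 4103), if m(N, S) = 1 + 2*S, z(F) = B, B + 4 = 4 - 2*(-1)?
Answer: 1026/4210711 - I*sqrt(7)/8421422 ≈ 0.00024366 - 3.1417e-7*I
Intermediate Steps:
U(Z) = I*sqrt(7) (U(Z) = sqrt(-2 - 5) = sqrt(-7) = I*sqrt(7))
B = 2 (B = -4 + (4 - 2*(-1)) = -4 + (4 + 2) = -4 + 6 = 2)
z(F) = 2
1/(m(-1 + z(-7), U(5)) + 4103) = 1/((1 + 2*(I*sqrt(7))) + 4103) = 1/((1 + 2*I*sqrt(7)) + 4103) = 1/(4104 + 2*I*sqrt(7))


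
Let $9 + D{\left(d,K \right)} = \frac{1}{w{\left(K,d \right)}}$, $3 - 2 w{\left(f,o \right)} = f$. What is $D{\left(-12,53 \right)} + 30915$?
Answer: $\frac{772649}{25} \approx 30906.0$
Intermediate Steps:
$w{\left(f,o \right)} = \frac{3}{2} - \frac{f}{2}$
$D{\left(d,K \right)} = -9 + \frac{1}{\frac{3}{2} - \frac{K}{2}}$
$D{\left(-12,53 \right)} + 30915 = \frac{25 - 477}{-3 + 53} + 30915 = \frac{25 - 477}{50} + 30915 = \frac{1}{50} \left(-452\right) + 30915 = - \frac{226}{25} + 30915 = \frac{772649}{25}$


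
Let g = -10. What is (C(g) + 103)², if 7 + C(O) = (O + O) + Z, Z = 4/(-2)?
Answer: 5476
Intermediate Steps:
Z = -2 (Z = 4*(-½) = -2)
C(O) = -9 + 2*O (C(O) = -7 + ((O + O) - 2) = -7 + (2*O - 2) = -7 + (-2 + 2*O) = -9 + 2*O)
(C(g) + 103)² = ((-9 + 2*(-10)) + 103)² = ((-9 - 20) + 103)² = (-29 + 103)² = 74² = 5476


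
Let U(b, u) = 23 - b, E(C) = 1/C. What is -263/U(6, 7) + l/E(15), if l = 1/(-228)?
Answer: -20073/1292 ≈ -15.536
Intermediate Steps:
l = -1/228 ≈ -0.0043860
-263/U(6, 7) + l/E(15) = -263/(23 - 1*6) - 1/(228*(1/15)) = -263/(23 - 6) - 1/(228*1/15) = -263/17 - 1/228*15 = -263*1/17 - 5/76 = -263/17 - 5/76 = -20073/1292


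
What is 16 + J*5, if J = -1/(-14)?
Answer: 229/14 ≈ 16.357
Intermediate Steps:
J = 1/14 (J = -1*(-1/14) = 1/14 ≈ 0.071429)
16 + J*5 = 16 + (1/14)*5 = 16 + 5/14 = 229/14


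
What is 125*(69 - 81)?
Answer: -1500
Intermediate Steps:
125*(69 - 81) = 125*(-12) = -1500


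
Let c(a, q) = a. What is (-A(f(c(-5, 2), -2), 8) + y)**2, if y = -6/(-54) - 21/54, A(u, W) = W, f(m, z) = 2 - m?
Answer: 22201/324 ≈ 68.522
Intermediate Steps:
y = -5/18 (y = -6*(-1/54) - 21*1/54 = 1/9 - 7/18 = -5/18 ≈ -0.27778)
(-A(f(c(-5, 2), -2), 8) + y)**2 = (-1*8 - 5/18)**2 = (-8 - 5/18)**2 = (-149/18)**2 = 22201/324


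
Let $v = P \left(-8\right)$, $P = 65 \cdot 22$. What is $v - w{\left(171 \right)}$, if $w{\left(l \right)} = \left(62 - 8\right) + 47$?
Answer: $-11541$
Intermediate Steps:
$w{\left(l \right)} = 101$ ($w{\left(l \right)} = 54 + 47 = 101$)
$P = 1430$
$v = -11440$ ($v = 1430 \left(-8\right) = -11440$)
$v - w{\left(171 \right)} = -11440 - 101 = -11541$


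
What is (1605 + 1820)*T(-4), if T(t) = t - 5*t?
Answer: 54800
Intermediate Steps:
T(t) = -4*t
(1605 + 1820)*T(-4) = (1605 + 1820)*(-4*(-4)) = 3425*16 = 54800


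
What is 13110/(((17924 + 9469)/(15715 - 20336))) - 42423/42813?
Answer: -12535409267/5665587 ≈ -2212.6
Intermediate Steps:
13110/(((17924 + 9469)/(15715 - 20336))) - 42423/42813 = 13110/((27393/(-4621))) - 42423*1/42813 = 13110/((27393*(-1/4621))) - 14141/14271 = 13110/(-27393/4621) - 14141/14271 = 13110*(-4621/27393) - 14141/14271 = -877990/397 - 14141/14271 = -12535409267/5665587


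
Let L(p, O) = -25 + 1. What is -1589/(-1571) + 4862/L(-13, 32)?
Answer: -3800033/18852 ≈ -201.57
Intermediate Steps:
L(p, O) = -24
-1589/(-1571) + 4862/L(-13, 32) = -1589/(-1571) + 4862/(-24) = -1589*(-1/1571) + 4862*(-1/24) = 1589/1571 - 2431/12 = -3800033/18852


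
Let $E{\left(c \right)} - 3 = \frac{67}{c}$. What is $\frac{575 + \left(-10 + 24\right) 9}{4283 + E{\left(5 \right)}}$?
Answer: $\frac{3505}{21497} \approx 0.16305$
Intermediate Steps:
$E{\left(c \right)} = 3 + \frac{67}{c}$
$\frac{575 + \left(-10 + 24\right) 9}{4283 + E{\left(5 \right)}} = \frac{575 + \left(-10 + 24\right) 9}{4283 + \left(3 + \frac{67}{5}\right)} = \frac{575 + 14 \cdot 9}{4283 + \left(3 + 67 \cdot \frac{1}{5}\right)} = \frac{575 + 126}{4283 + \left(3 + \frac{67}{5}\right)} = \frac{701}{4283 + \frac{82}{5}} = \frac{701}{\frac{21497}{5}} = 701 \cdot \frac{5}{21497} = \frac{3505}{21497}$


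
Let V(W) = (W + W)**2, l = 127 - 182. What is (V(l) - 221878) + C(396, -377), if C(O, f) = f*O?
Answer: -359070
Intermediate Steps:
C(O, f) = O*f
l = -55
V(W) = 4*W**2 (V(W) = (2*W)**2 = 4*W**2)
(V(l) - 221878) + C(396, -377) = (4*(-55)**2 - 221878) + 396*(-377) = (4*3025 - 221878) - 149292 = (12100 - 221878) - 149292 = -209778 - 149292 = -359070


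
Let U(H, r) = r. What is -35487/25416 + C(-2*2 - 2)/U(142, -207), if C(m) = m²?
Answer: -101985/64952 ≈ -1.5702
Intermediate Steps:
-35487/25416 + C(-2*2 - 2)/U(142, -207) = -35487/25416 + (-2*2 - 2)²/(-207) = -35487*1/25416 + (-4 - 2)²*(-1/207) = -3943/2824 + (-6)²*(-1/207) = -3943/2824 + 36*(-1/207) = -3943/2824 - 4/23 = -101985/64952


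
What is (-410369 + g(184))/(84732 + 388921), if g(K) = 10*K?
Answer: -408529/473653 ≈ -0.86251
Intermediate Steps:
(-410369 + g(184))/(84732 + 388921) = (-410369 + 10*184)/(84732 + 388921) = (-410369 + 1840)/473653 = -408529*1/473653 = -408529/473653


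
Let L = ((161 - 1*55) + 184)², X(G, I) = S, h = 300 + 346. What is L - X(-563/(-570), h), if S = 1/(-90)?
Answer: 7569001/90 ≈ 84100.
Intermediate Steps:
h = 646
S = -1/90 ≈ -0.011111
X(G, I) = -1/90
L = 84100 (L = ((161 - 55) + 184)² = (106 + 184)² = 290² = 84100)
L - X(-563/(-570), h) = 84100 - 1*(-1/90) = 84100 + 1/90 = 7569001/90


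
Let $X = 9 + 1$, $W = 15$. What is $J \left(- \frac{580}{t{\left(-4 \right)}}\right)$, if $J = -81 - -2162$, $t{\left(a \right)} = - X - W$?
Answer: $\frac{241396}{5} \approx 48279.0$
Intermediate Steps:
$X = 10$
$t{\left(a \right)} = -25$ ($t{\left(a \right)} = \left(-1\right) 10 - 15 = -10 - 15 = -25$)
$J = 2081$ ($J = -81 + 2162 = 2081$)
$J \left(- \frac{580}{t{\left(-4 \right)}}\right) = 2081 \left(- \frac{580}{-25}\right) = 2081 \left(\left(-580\right) \left(- \frac{1}{25}\right)\right) = 2081 \cdot \frac{116}{5} = \frac{241396}{5}$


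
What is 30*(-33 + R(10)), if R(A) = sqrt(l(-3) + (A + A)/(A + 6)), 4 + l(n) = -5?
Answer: -990 + 15*I*sqrt(31) ≈ -990.0 + 83.516*I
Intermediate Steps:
l(n) = -9 (l(n) = -4 - 5 = -9)
R(A) = sqrt(-9 + 2*A/(6 + A)) (R(A) = sqrt(-9 + (A + A)/(A + 6)) = sqrt(-9 + (2*A)/(6 + A)) = sqrt(-9 + 2*A/(6 + A)))
30*(-33 + R(10)) = 30*(-33 + sqrt((-54 - 7*10)/(6 + 10))) = 30*(-33 + sqrt((-54 - 70)/16)) = 30*(-33 + sqrt((1/16)*(-124))) = 30*(-33 + sqrt(-31/4)) = 30*(-33 + I*sqrt(31)/2) = -990 + 15*I*sqrt(31)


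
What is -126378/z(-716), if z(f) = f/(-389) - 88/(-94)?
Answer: -1155284487/25384 ≈ -45512.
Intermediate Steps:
z(f) = 44/47 - f/389 (z(f) = f*(-1/389) - 88*(-1/94) = -f/389 + 44/47 = 44/47 - f/389)
-126378/z(-716) = -126378/(44/47 - 1/389*(-716)) = -126378/(44/47 + 716/389) = -126378/50768/18283 = -126378*18283/50768 = -1155284487/25384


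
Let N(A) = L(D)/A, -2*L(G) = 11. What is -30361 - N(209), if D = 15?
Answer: -1153717/38 ≈ -30361.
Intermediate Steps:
L(G) = -11/2 (L(G) = -½*11 = -11/2)
N(A) = -11/(2*A)
-30361 - N(209) = -30361 - (-11)/(2*209) = -30361 - 1*(-1/38) = -30361 + 1/38 = -1153717/38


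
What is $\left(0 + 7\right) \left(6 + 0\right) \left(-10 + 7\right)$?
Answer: $-126$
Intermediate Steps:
$\left(0 + 7\right) \left(6 + 0\right) \left(-10 + 7\right) = 7 \cdot 6 \left(-3\right) = 42 \left(-3\right) = -126$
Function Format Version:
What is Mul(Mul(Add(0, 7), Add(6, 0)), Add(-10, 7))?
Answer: -126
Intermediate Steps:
Mul(Mul(Add(0, 7), Add(6, 0)), Add(-10, 7)) = Mul(Mul(7, 6), -3) = Mul(42, -3) = -126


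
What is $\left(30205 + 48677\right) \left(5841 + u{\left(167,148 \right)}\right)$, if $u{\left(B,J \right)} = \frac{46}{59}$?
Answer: $\frac{27187864530}{59} \approx 4.6081 \cdot 10^{8}$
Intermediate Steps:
$u{\left(B,J \right)} = \frac{46}{59}$ ($u{\left(B,J \right)} = 46 \cdot \frac{1}{59} = \frac{46}{59}$)
$\left(30205 + 48677\right) \left(5841 + u{\left(167,148 \right)}\right) = \left(30205 + 48677\right) \left(5841 + \frac{46}{59}\right) = 78882 \cdot \frac{344665}{59} = \frac{27187864530}{59}$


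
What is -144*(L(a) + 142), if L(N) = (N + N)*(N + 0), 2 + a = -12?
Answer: -76896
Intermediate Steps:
a = -14 (a = -2 - 12 = -14)
L(N) = 2*N² (L(N) = (2*N)*N = 2*N²)
-144*(L(a) + 142) = -144*(2*(-14)² + 142) = -144*(2*196 + 142) = -144*(392 + 142) = -144*534 = -76896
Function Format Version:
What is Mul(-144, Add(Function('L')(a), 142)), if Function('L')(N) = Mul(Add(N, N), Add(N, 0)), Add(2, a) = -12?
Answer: -76896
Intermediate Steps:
a = -14 (a = Add(-2, -12) = -14)
Function('L')(N) = Mul(2, Pow(N, 2)) (Function('L')(N) = Mul(Mul(2, N), N) = Mul(2, Pow(N, 2)))
Mul(-144, Add(Function('L')(a), 142)) = Mul(-144, Add(Mul(2, Pow(-14, 2)), 142)) = Mul(-144, Add(Mul(2, 196), 142)) = Mul(-144, Add(392, 142)) = Mul(-144, 534) = -76896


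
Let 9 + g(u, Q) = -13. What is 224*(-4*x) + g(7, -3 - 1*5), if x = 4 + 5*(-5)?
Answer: 18794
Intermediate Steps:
g(u, Q) = -22 (g(u, Q) = -9 - 13 = -22)
x = -21 (x = 4 - 25 = -21)
224*(-4*x) + g(7, -3 - 1*5) = 224*(-4*(-21)) - 22 = 224*84 - 22 = 18816 - 22 = 18794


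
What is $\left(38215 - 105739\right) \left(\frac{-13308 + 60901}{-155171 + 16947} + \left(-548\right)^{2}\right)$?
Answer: $- \frac{700716341023143}{34556} \approx -2.0278 \cdot 10^{10}$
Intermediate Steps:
$\left(38215 - 105739\right) \left(\frac{-13308 + 60901}{-155171 + 16947} + \left(-548\right)^{2}\right) = - 67524 \left(\frac{47593}{-138224} + 300304\right) = - 67524 \left(47593 \left(- \frac{1}{138224}\right) + 300304\right) = - 67524 \left(- \frac{47593}{138224} + 300304\right) = \left(-67524\right) \frac{41509172503}{138224} = - \frac{700716341023143}{34556}$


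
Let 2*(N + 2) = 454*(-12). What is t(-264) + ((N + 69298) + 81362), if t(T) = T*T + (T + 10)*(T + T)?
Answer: 351742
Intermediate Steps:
N = -2726 (N = -2 + (454*(-12))/2 = -2 + (½)*(-5448) = -2 - 2724 = -2726)
t(T) = T² + 2*T*(10 + T) (t(T) = T² + (10 + T)*(2*T) = T² + 2*T*(10 + T))
t(-264) + ((N + 69298) + 81362) = -264*(20 + 3*(-264)) + ((-2726 + 69298) + 81362) = -264*(20 - 792) + (66572 + 81362) = -264*(-772) + 147934 = 203808 + 147934 = 351742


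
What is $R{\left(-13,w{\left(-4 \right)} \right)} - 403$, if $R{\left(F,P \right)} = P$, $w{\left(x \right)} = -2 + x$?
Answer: $-409$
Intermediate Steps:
$R{\left(-13,w{\left(-4 \right)} \right)} - 403 = \left(-2 - 4\right) - 403 = -6 - 403 = -409$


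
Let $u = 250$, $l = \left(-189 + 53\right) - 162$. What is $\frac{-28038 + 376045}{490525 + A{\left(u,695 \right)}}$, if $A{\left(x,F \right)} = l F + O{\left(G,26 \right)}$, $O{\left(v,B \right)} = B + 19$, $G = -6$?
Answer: $\frac{348007}{283460} \approx 1.2277$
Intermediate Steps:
$l = -298$ ($l = -136 - 162 = -298$)
$O{\left(v,B \right)} = 19 + B$
$A{\left(x,F \right)} = 45 - 298 F$ ($A{\left(x,F \right)} = - 298 F + \left(19 + 26\right) = - 298 F + 45 = 45 - 298 F$)
$\frac{-28038 + 376045}{490525 + A{\left(u,695 \right)}} = \frac{-28038 + 376045}{490525 + \left(45 - 207110\right)} = \frac{348007}{490525 + \left(45 - 207110\right)} = \frac{348007}{490525 - 207065} = \frac{348007}{283460}$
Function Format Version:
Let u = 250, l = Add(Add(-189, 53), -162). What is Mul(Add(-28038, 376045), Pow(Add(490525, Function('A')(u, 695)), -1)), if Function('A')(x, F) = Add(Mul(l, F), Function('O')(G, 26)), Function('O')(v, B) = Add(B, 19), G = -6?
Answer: Rational(348007, 283460) ≈ 1.2277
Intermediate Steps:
l = -298 (l = Add(-136, -162) = -298)
Function('O')(v, B) = Add(19, B)
Function('A')(x, F) = Add(45, Mul(-298, F)) (Function('A')(x, F) = Add(Mul(-298, F), Add(19, 26)) = Add(Mul(-298, F), 45) = Add(45, Mul(-298, F)))
Mul(Add(-28038, 376045), Pow(Add(490525, Function('A')(u, 695)), -1)) = Mul(Add(-28038, 376045), Pow(Add(490525, Add(45, Mul(-298, 695))), -1)) = Mul(348007, Pow(Add(490525, Add(45, -207110)), -1)) = Mul(348007, Pow(Add(490525, -207065), -1)) = Mul(348007, Pow(283460, -1)) = Mul(348007, Rational(1, 283460)) = Rational(348007, 283460)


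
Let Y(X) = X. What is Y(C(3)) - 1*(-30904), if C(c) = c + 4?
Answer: 30911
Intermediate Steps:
C(c) = 4 + c
Y(C(3)) - 1*(-30904) = (4 + 3) - 1*(-30904) = 7 + 30904 = 30911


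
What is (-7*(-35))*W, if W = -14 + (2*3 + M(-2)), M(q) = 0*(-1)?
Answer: -1960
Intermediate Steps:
M(q) = 0
W = -8 (W = -14 + (2*3 + 0) = -14 + (6 + 0) = -14 + 6 = -8)
(-7*(-35))*W = -7*(-35)*(-8) = 245*(-8) = -1960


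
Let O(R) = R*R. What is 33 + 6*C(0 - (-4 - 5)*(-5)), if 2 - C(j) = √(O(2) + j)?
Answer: 45 - 6*I*√41 ≈ 45.0 - 38.419*I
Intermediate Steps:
O(R) = R²
C(j) = 2 - √(4 + j) (C(j) = 2 - √(2² + j) = 2 - √(4 + j))
33 + 6*C(0 - (-4 - 5)*(-5)) = 33 + 6*(2 - √(4 + (0 - (-4 - 5)*(-5)))) = 33 + 6*(2 - √(4 + (0 - (-9)*(-5)))) = 33 + 6*(2 - √(4 + (0 - 1*45))) = 33 + 6*(2 - √(4 + (0 - 45))) = 33 + 6*(2 - √(4 - 45)) = 33 + 6*(2 - √(-41)) = 33 + 6*(2 - I*√41) = 33 + (12 - 6*I*√41) = 45 - 6*I*√41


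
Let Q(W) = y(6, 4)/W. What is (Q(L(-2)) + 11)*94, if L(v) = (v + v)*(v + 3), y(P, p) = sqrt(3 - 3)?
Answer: 1034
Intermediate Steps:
y(P, p) = 0 (y(P, p) = sqrt(0) = 0)
L(v) = 2*v*(3 + v) (L(v) = (2*v)*(3 + v) = 2*v*(3 + v))
Q(W) = 0 (Q(W) = 0/W = 0)
(Q(L(-2)) + 11)*94 = (0 + 11)*94 = 11*94 = 1034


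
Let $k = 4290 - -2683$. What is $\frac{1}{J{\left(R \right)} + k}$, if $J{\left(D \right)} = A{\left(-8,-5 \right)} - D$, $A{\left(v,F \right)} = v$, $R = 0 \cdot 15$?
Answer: $\frac{1}{6965} \approx 0.00014358$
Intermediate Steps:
$k = 6973$ ($k = 4290 + 2683 = 6973$)
$R = 0$
$J{\left(D \right)} = -8 - D$
$\frac{1}{J{\left(R \right)} + k} = \frac{1}{\left(-8 - 0\right) + 6973} = \frac{1}{\left(-8 + 0\right) + 6973} = \frac{1}{-8 + 6973} = \frac{1}{6965}$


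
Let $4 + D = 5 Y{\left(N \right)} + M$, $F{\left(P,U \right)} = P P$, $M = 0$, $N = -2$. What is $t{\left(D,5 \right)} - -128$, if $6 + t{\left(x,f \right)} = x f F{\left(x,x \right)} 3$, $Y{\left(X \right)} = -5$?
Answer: $-365713$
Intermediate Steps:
$F{\left(P,U \right)} = P^{2}$
$D = -29$ ($D = -4 + \left(5 \left(-5\right) + 0\right) = -4 + \left(-25 + 0\right) = -4 - 25 = -29$)
$t{\left(x,f \right)} = -6 + 3 f x^{3}$ ($t{\left(x,f \right)} = -6 + x f x^{2} \cdot 3 = -6 + f x x^{2} \cdot 3 = -6 + f x^{3} \cdot 3 = -6 + 3 f x^{3}$)
$t{\left(D,5 \right)} - -128 = \left(-6 + 3 \cdot 5 \left(-29\right)^{3}\right) - -128 = \left(-6 + 3 \cdot 5 \left(-24389\right)\right) + 128 = \left(-6 - 365835\right) + 128 = -365841 + 128 = -365713$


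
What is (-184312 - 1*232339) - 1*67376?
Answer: -484027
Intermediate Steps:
(-184312 - 1*232339) - 1*67376 = (-184312 - 232339) - 67376 = -416651 - 67376 = -484027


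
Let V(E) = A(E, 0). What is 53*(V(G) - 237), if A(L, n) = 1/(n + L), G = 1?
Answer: -12508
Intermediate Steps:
A(L, n) = 1/(L + n)
V(E) = 1/E (V(E) = 1/(E + 0) = 1/E)
53*(V(G) - 237) = 53*(1/1 - 237) = 53*(1 - 237) = 53*(-236) = -12508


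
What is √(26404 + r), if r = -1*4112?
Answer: 2*√5573 ≈ 149.31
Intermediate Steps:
r = -4112
√(26404 + r) = √(26404 - 4112) = √22292 = 2*√5573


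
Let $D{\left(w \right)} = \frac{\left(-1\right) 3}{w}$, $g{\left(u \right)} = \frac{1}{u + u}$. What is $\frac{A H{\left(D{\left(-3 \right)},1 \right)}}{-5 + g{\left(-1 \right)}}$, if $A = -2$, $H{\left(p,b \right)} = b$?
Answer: $\frac{4}{11} \approx 0.36364$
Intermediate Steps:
$g{\left(u \right)} = \frac{1}{2 u}$
$D{\left(w \right)} = - \frac{3}{w}$
$\frac{A H{\left(D{\left(-3 \right)},1 \right)}}{-5 + g{\left(-1 \right)}} = \frac{\left(-2\right) 1}{-5 + \frac{1}{2 \left(-1\right)}} = - \frac{2}{-5 + \frac{1}{2} \left(-1\right)} = - \frac{2}{-5 - \frac{1}{2}} = - \frac{2}{- \frac{11}{2}} = \left(-2\right) \left(- \frac{2}{11}\right) = \frac{4}{11}$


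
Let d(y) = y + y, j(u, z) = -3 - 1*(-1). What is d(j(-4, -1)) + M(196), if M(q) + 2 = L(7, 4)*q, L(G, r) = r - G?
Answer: -594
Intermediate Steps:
j(u, z) = -2 (j(u, z) = -3 + 1 = -2)
d(y) = 2*y
M(q) = -2 - 3*q (M(q) = -2 + (4 - 1*7)*q = -2 + (4 - 7)*q = -2 - 3*q)
d(j(-4, -1)) + M(196) = 2*(-2) + (-2 - 3*196) = -4 + (-2 - 588) = -4 - 590 = -594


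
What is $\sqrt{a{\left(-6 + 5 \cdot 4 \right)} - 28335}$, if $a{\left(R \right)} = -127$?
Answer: $i \sqrt{28462} \approx 168.71 i$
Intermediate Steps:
$\sqrt{a{\left(-6 + 5 \cdot 4 \right)} - 28335} = \sqrt{-127 - 28335} = \sqrt{-28462} = i \sqrt{28462}$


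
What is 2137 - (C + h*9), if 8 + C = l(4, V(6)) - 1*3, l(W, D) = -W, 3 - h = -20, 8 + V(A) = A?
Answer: 1945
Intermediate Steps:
V(A) = -8 + A
h = 23 (h = 3 - 1*(-20) = 3 + 20 = 23)
C = -15 (C = -8 + (-1*4 - 1*3) = -8 + (-4 - 3) = -8 - 7 = -15)
2137 - (C + h*9) = 2137 - (-15 + 23*9) = 2137 - (-15 + 207) = 2137 - 1*192 = 2137 - 192 = 1945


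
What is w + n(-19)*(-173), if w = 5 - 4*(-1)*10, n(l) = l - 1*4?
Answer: 4024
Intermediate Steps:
n(l) = -4 + l (n(l) = l - 4 = -4 + l)
w = 45 (w = 5 + 4*10 = 5 + 40 = 45)
w + n(-19)*(-173) = 45 + (-4 - 19)*(-173) = 45 - 23*(-173) = 45 + 3979 = 4024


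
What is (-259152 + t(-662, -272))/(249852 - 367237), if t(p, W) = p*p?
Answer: -179092/117385 ≈ -1.5257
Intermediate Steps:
t(p, W) = p²
(-259152 + t(-662, -272))/(249852 - 367237) = (-259152 + (-662)²)/(249852 - 367237) = (-259152 + 438244)/(-117385) = 179092*(-1/117385) = -179092/117385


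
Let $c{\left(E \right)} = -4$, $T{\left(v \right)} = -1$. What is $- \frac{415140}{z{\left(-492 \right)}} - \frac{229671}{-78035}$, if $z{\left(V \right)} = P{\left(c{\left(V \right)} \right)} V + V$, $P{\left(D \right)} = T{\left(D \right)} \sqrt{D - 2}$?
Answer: $\frac{2765536402}{22396045} + \frac{34595 i \sqrt{6}}{287} \approx 123.48 + 295.26 i$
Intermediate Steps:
$P{\left(D \right)} = - \sqrt{-2 + D}$ ($P{\left(D \right)} = - \sqrt{D - 2} = - \sqrt{-2 + D}$)
$z{\left(V \right)} = V - i V \sqrt{6}$ ($z{\left(V \right)} = - \sqrt{-2 - 4} V + V = - \sqrt{-6} V + V = - i \sqrt{6} V + V = - i V \sqrt{6} + V = V - i V \sqrt{6}$)
$- \frac{415140}{z{\left(-492 \right)}} - \frac{229671}{-78035} = - \frac{415140}{\left(-492\right) \left(1 - i \sqrt{6}\right)} - \frac{229671}{-78035} = - \frac{415140}{-492 + 492 i \sqrt{6}} - - \frac{229671}{78035} = - \frac{415140}{-492 + 492 i \sqrt{6}} + \frac{229671}{78035} = \frac{229671}{78035} - \frac{415140}{-492 + 492 i \sqrt{6}}$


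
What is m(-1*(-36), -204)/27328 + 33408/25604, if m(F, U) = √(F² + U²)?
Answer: 8352/6401 + 3*√298/6832 ≈ 1.3124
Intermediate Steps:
m(-1*(-36), -204)/27328 + 33408/25604 = √((-1*(-36))² + (-204)²)/27328 + 33408/25604 = √(36² + 41616)*(1/27328) + 33408*(1/25604) = √(1296 + 41616)*(1/27328) + 8352/6401 = √42912*(1/27328) + 8352/6401 = (12*√298)*(1/27328) + 8352/6401 = 3*√298/6832 + 8352/6401 = 8352/6401 + 3*√298/6832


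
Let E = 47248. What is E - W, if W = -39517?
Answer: 86765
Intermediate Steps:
E - W = 47248 - 1*(-39517) = 47248 + 39517 = 86765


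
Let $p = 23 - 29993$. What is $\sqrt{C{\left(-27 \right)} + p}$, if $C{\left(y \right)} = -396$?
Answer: $3 i \sqrt{3374} \approx 174.26 i$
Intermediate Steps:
$p = -29970$ ($p = 23 - 29993 = -29970$)
$\sqrt{C{\left(-27 \right)} + p} = \sqrt{-396 - 29970} = \sqrt{-30366} = 3 i \sqrt{3374}$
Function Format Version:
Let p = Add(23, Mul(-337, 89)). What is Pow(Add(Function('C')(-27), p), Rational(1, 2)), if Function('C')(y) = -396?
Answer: Mul(3, I, Pow(3374, Rational(1, 2))) ≈ Mul(174.26, I)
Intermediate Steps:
p = -29970 (p = Add(23, -29993) = -29970)
Pow(Add(Function('C')(-27), p), Rational(1, 2)) = Pow(Add(-396, -29970), Rational(1, 2)) = Pow(-30366, Rational(1, 2)) = Mul(3, I, Pow(3374, Rational(1, 2)))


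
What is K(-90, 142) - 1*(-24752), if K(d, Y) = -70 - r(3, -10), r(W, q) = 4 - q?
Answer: 24668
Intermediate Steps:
K(d, Y) = -84 (K(d, Y) = -70 - (4 - 1*(-10)) = -70 - (4 + 10) = -70 - 1*14 = -70 - 14 = -84)
K(-90, 142) - 1*(-24752) = -84 - 1*(-24752) = -84 + 24752 = 24668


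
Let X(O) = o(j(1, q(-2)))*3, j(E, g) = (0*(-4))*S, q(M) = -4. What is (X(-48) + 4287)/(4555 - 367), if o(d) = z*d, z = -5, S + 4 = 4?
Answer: 1429/1396 ≈ 1.0236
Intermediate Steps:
S = 0 (S = -4 + 4 = 0)
j(E, g) = 0 (j(E, g) = (0*(-4))*0 = 0*0 = 0)
o(d) = -5*d
X(O) = 0 (X(O) = -5*0*3 = 0*3 = 0)
(X(-48) + 4287)/(4555 - 367) = (0 + 4287)/(4555 - 367) = 4287/4188 = 4287*(1/4188) = 1429/1396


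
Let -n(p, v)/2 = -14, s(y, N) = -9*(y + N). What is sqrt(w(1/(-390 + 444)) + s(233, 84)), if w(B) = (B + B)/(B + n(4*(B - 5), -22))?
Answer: I*sqrt(6530996131)/1513 ≈ 53.413*I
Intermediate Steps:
s(y, N) = -9*N - 9*y (s(y, N) = -9*(N + y) = -9*N - 9*y)
n(p, v) = 28 (n(p, v) = -2*(-14) = 28)
w(B) = 2*B/(28 + B) (w(B) = (B + B)/(B + 28) = (2*B)/(28 + B) = 2*B/(28 + B))
sqrt(w(1/(-390 + 444)) + s(233, 84)) = sqrt(2/((-390 + 444)*(28 + 1/(-390 + 444))) + (-9*84 - 9*233)) = sqrt(2/(54*(28 + 1/54)) + (-756 - 2097)) = sqrt(2*(1/54)/(28 + 1/54) - 2853) = sqrt(2*(1/54)/(1513/54) - 2853) = sqrt(2*(1/54)*(54/1513) - 2853) = sqrt(2/1513 - 2853) = sqrt(-4316587/1513) = I*sqrt(6530996131)/1513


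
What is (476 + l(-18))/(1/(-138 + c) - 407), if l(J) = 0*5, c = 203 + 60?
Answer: -29750/25437 ≈ -1.1696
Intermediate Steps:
c = 263
l(J) = 0
(476 + l(-18))/(1/(-138 + c) - 407) = (476 + 0)/(1/(-138 + 263) - 407) = 476/(1/125 - 407) = 476/(-50874/125) = 476*(-125/50874) = -29750/25437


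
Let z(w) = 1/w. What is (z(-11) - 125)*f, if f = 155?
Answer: -213280/11 ≈ -19389.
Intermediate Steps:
(z(-11) - 125)*f = (1/(-11) - 125)*155 = (-1/11 - 125)*155 = -1376/11*155 = -213280/11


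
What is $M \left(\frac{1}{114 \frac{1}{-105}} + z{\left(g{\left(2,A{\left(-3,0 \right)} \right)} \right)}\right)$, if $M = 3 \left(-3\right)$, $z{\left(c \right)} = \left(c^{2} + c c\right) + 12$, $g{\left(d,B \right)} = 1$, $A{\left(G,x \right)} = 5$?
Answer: $- \frac{4473}{38} \approx -117.71$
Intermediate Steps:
$z{\left(c \right)} = 12 + 2 c^{2}$ ($z{\left(c \right)} = \left(c^{2} + c^{2}\right) + 12 = 2 c^{2} + 12 = 12 + 2 c^{2}$)
$M = -9$
$M \left(\frac{1}{114 \frac{1}{-105}} + z{\left(g{\left(2,A{\left(-3,0 \right)} \right)} \right)}\right) = - 9 \left(\frac{1}{114 \frac{1}{-105}} + \left(12 + 2 \cdot 1^{2}\right)\right) = - 9 \left(\frac{1}{114 \left(- \frac{1}{105}\right)} + \left(12 + 2 \cdot 1\right)\right) = - 9 \left(\frac{1}{- \frac{38}{35}} + \left(12 + 2\right)\right) = - 9 \left(- \frac{35}{38} + 14\right) = \left(-9\right) \frac{497}{38} = - \frac{4473}{38}$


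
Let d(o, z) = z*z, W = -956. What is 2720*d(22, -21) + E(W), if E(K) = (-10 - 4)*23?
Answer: 1199198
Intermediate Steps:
d(o, z) = z²
E(K) = -322 (E(K) = -14*23 = -322)
2720*d(22, -21) + E(W) = 2720*(-21)² - 322 = 2720*441 - 322 = 1199520 - 322 = 1199198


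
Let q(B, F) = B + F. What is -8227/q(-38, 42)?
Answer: -8227/4 ≈ -2056.8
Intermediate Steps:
-8227/q(-38, 42) = -8227/(-38 + 42) = -8227/4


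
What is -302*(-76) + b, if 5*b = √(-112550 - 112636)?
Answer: 22952 + I*√225186/5 ≈ 22952.0 + 94.908*I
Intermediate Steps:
b = I*√225186/5 (b = √(-112550 - 112636)/5 = √(-225186)/5 = (I*√225186)/5 = I*√225186/5 ≈ 94.907*I)
-302*(-76) + b = -302*(-76) + I*√225186/5 = 22952 + I*√225186/5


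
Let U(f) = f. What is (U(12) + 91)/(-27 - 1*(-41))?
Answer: 103/14 ≈ 7.3571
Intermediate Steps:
(U(12) + 91)/(-27 - 1*(-41)) = (12 + 91)/(-27 - 1*(-41)) = 103/(-27 + 41) = 103/14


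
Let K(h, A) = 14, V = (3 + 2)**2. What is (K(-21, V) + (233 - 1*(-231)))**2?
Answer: 228484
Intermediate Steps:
V = 25 (V = 5**2 = 25)
(K(-21, V) + (233 - 1*(-231)))**2 = (14 + (233 - 1*(-231)))**2 = (14 + (233 + 231))**2 = (14 + 464)**2 = 478**2 = 228484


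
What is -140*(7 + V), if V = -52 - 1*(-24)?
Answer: 2940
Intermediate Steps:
V = -28 (V = -52 + 24 = -28)
-140*(7 + V) = -140*(7 - 28) = -140*(-21) = 2940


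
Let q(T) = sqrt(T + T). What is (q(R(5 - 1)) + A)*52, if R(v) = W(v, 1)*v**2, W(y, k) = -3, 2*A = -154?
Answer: -4004 + 208*I*sqrt(6) ≈ -4004.0 + 509.49*I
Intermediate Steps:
A = -77 (A = (1/2)*(-154) = -77)
R(v) = -3*v**2
q(T) = sqrt(2)*sqrt(T) (q(T) = sqrt(2*T) = sqrt(2)*sqrt(T))
(q(R(5 - 1)) + A)*52 = (sqrt(2)*sqrt(-3*(5 - 1)**2) - 77)*52 = (sqrt(2)*sqrt(-3*4**2) - 77)*52 = (sqrt(2)*sqrt(-3*16) - 77)*52 = (sqrt(2)*sqrt(-48) - 77)*52 = (sqrt(2)*(4*I*sqrt(3)) - 77)*52 = (4*I*sqrt(6) - 77)*52 = (-77 + 4*I*sqrt(6))*52 = -4004 + 208*I*sqrt(6)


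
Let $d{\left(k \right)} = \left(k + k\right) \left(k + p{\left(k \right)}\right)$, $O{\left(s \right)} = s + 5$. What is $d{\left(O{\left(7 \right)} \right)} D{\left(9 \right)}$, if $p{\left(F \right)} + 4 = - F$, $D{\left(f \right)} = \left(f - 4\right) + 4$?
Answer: $-864$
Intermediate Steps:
$D{\left(f \right)} = f$ ($D{\left(f \right)} = \left(-4 + f\right) + 4 = f$)
$p{\left(F \right)} = -4 - F$
$O{\left(s \right)} = 5 + s$
$d{\left(k \right)} = - 8 k$ ($d{\left(k \right)} = \left(k + k\right) \left(k - \left(4 + k\right)\right) = 2 k \left(-4\right) = - 8 k$)
$d{\left(O{\left(7 \right)} \right)} D{\left(9 \right)} = - 8 \left(5 + 7\right) 9 = \left(-8\right) 12 \cdot 9 = \left(-96\right) 9 = -864$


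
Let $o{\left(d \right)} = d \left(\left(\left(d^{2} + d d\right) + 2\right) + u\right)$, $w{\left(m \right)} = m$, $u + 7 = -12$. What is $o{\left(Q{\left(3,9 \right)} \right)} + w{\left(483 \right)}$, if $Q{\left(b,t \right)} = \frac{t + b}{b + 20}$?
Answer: $\frac{5772201}{12167} \approx 474.41$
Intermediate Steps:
$u = -19$ ($u = -7 - 12 = -19$)
$Q{\left(b,t \right)} = \frac{b + t}{20 + b}$
$o{\left(d \right)} = d \left(-17 + 2 d^{2}\right)$ ($o{\left(d \right)} = d \left(\left(\left(d^{2} + d d\right) + 2\right) - 19\right) = d \left(\left(\left(d^{2} + d^{2}\right) + 2\right) - 19\right) = d \left(\left(2 d^{2} + 2\right) - 19\right) = d \left(\left(2 + 2 d^{2}\right) - 19\right) = d \left(-17 + 2 d^{2}\right)$)
$o{\left(Q{\left(3,9 \right)} \right)} + w{\left(483 \right)} = \frac{3 + 9}{20 + 3} \left(-17 + 2 \left(\frac{3 + 9}{20 + 3}\right)^{2}\right) + 483 = \frac{1}{23} \cdot 12 \left(-17 + 2 \left(\frac{1}{23} \cdot 12\right)^{2}\right) + 483 = \frac{12 \left(-17 + 2 \left(\frac{12}{23}\right)^{2}\right)}{23} + 483 = \frac{12 \left(-17 + 2 \cdot \frac{144}{529}\right)}{23} + 483 = \frac{12 \left(-17 + \frac{288}{529}\right)}{23} + 483 = \frac{12}{23} \left(- \frac{8705}{529}\right) + 483 = - \frac{104460}{12167} + 483 = \frac{5772201}{12167}$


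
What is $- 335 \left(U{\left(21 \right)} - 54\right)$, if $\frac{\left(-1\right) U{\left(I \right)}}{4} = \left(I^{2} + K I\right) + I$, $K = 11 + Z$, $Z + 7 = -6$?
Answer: $580890$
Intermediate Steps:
$Z = -13$ ($Z = -7 - 6 = -13$)
$K = -2$ ($K = 11 - 13 = -2$)
$U{\left(I \right)} = - 4 I^{2} + 4 I$ ($U{\left(I \right)} = - 4 \left(\left(I^{2} - 2 I\right) + I\right) = - 4 \left(I^{2} - I\right) = - 4 I^{2} + 4 I$)
$- 335 \left(U{\left(21 \right)} - 54\right) = - 335 \left(4 \cdot 21 \left(1 - 21\right) - 54\right) = - 335 \left(4 \cdot 21 \left(-20\right) - 54\right) = - 335 \left(-1680 - 54\right) = \left(-335\right) \left(-1734\right) = 580890$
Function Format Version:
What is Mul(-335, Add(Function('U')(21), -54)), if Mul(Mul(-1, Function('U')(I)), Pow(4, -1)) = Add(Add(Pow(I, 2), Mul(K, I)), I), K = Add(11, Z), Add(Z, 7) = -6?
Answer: 580890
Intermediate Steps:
Z = -13 (Z = Add(-7, -6) = -13)
K = -2 (K = Add(11, -13) = -2)
Function('U')(I) = Add(Mul(-4, Pow(I, 2)), Mul(4, I)) (Function('U')(I) = Mul(-4, Add(Add(Pow(I, 2), Mul(-2, I)), I)) = Mul(-4, Add(Pow(I, 2), Mul(-1, I))) = Add(Mul(-4, Pow(I, 2)), Mul(4, I)))
Mul(-335, Add(Function('U')(21), -54)) = Mul(-335, Add(Mul(4, 21, Add(1, Mul(-1, 21))), -54)) = Mul(-335, Add(Mul(4, 21, Add(1, -21)), -54)) = Mul(-335, Add(Mul(4, 21, -20), -54)) = Mul(-335, Add(-1680, -54)) = Mul(-335, -1734) = 580890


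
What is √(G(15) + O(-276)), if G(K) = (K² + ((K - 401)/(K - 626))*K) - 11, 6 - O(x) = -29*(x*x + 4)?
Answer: 3*√91648209770/611 ≈ 1486.4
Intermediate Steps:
O(x) = 122 + 29*x² (O(x) = 6 - (-29)*(x*x + 4) = 6 - (-29)*(x² + 4) = 6 - (-29)*(4 + x²) = 6 - (-116 - 29*x²) = 6 + (116 + 29*x²) = 122 + 29*x²)
G(K) = -11 + K² + K*(-401 + K)/(-626 + K) (G(K) = (K² + ((-401 + K)/(-626 + K))*K) - 11 = (K² + K*(-401 + K)/(-626 + K)) - 11 = -11 + K² + K*(-401 + K)/(-626 + K))
√(G(15) + O(-276)) = √((6886 + 15³ - 625*15² - 412*15)/(-626 + 15) + (122 + 29*(-276)²)) = √((6886 + 3375 - 625*225 - 6180)/(-611) + (122 + 29*76176)) = √(-(6886 + 3375 - 140625 - 6180)/611 + (122 + 2209104)) = √(-1/611*(-136544) + 2209226) = √(136544/611 + 2209226) = √(1349973630/611) = 3*√91648209770/611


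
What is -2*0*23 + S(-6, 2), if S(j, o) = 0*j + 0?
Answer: 0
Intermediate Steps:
S(j, o) = 0 (S(j, o) = 0 + 0 = 0)
-2*0*23 + S(-6, 2) = -2*0*23 + 0 = 0*23 + 0 = 0 + 0 = 0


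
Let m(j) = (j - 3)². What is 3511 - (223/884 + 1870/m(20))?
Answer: 3097781/884 ≈ 3504.3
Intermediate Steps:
m(j) = (-3 + j)²
3511 - (223/884 + 1870/m(20)) = 3511 - (223/884 + 1870/((-3 + 20)²)) = 3511 - (223*(1/884) + 1870/(17²)) = 3511 - (223/884 + 1870/289) = 3511 - (223/884 + 1870*(1/289)) = 3511 - (223/884 + 110/17) = 3511 - 1*5943/884 = 3511 - 5943/884 = 3097781/884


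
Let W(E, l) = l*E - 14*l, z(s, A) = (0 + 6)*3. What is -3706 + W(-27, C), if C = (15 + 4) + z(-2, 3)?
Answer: -5223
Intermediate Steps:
z(s, A) = 18 (z(s, A) = 6*3 = 18)
C = 37 (C = (15 + 4) + 18 = 19 + 18 = 37)
W(E, l) = -14*l + E*l (W(E, l) = E*l - 14*l = -14*l + E*l)
-3706 + W(-27, C) = -3706 + 37*(-14 - 27) = -3706 + 37*(-41) = -3706 - 1517 = -5223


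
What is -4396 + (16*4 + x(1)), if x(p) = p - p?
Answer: -4332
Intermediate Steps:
x(p) = 0
-4396 + (16*4 + x(1)) = -4396 + (16*4 + 0) = -4396 + (64 + 0) = -4396 + 64 = -4332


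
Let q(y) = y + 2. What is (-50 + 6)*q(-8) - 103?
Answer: 161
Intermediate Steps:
q(y) = 2 + y
(-50 + 6)*q(-8) - 103 = (-50 + 6)*(2 - 8) - 103 = -44*(-6) - 103 = 264 - 103 = 161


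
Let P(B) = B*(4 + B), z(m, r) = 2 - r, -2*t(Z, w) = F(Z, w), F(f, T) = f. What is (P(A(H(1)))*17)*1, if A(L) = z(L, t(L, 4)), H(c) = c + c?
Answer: 357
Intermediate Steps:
t(Z, w) = -Z/2
H(c) = 2*c
A(L) = 2 + L/2 (A(L) = 2 - (-1)*L/2 = 2 + L/2)
(P(A(H(1)))*17)*1 = (((2 + (2*1)/2)*(4 + (2 + (2*1)/2)))*17)*1 = (((2 + (1/2)*2)*(4 + (2 + (1/2)*2)))*17)*1 = (((2 + 1)*(4 + (2 + 1)))*17)*1 = ((3*(4 + 3))*17)*1 = ((3*7)*17)*1 = (21*17)*1 = 357*1 = 357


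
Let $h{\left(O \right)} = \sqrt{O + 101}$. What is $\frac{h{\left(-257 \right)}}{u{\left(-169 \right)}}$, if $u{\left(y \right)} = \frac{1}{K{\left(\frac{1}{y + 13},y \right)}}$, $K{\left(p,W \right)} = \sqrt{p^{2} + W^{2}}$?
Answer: $\frac{i \sqrt{27107359383}}{78} \approx 2110.8 i$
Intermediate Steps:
$h{\left(O \right)} = \sqrt{101 + O}$
$K{\left(p,W \right)} = \sqrt{W^{2} + p^{2}}$
$u{\left(y \right)} = \frac{1}{\sqrt{y^{2} + \frac{1}{\left(13 + y\right)^{2}}}}$ ($u{\left(y \right)} = \frac{1}{\sqrt{y^{2} + \left(\frac{1}{y + 13}\right)^{2}}} = \frac{1}{\sqrt{y^{2} + \left(\frac{1}{13 + y}\right)^{2}}} = \frac{1}{\sqrt{y^{2} + \frac{1}{\left(13 + y\right)^{2}}}}$)
$\frac{h{\left(-257 \right)}}{u{\left(-169 \right)}} = \frac{\sqrt{101 - 257}}{\frac{1}{\sqrt{\left(-169\right)^{2} + \frac{1}{\left(13 - 169\right)^{2}}}}} = \frac{\sqrt{-156}}{\frac{1}{\sqrt{28561 + \frac{1}{24336}}}} = \frac{2 i \sqrt{39}}{\frac{1}{\sqrt{28561 + \frac{1}{24336}}}} = \frac{2 i \sqrt{39}}{\frac{1}{\sqrt{\frac{695060497}{24336}}}} = \frac{2 i \sqrt{39}}{\frac{156}{695060497} \sqrt{695060497}} = 2 i \sqrt{39} \frac{\sqrt{695060497}}{156} = \frac{i \sqrt{27107359383}}{78}$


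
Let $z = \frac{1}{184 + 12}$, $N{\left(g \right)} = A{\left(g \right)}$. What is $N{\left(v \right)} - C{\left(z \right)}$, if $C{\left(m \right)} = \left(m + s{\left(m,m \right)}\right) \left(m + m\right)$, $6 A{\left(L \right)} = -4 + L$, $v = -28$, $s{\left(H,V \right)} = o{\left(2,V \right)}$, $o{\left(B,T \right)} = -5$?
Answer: $- \frac{304391}{57624} \approx -5.2824$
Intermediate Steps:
$s{\left(H,V \right)} = -5$
$A{\left(L \right)} = - \frac{2}{3} + \frac{L}{6}$ ($A{\left(L \right)} = \frac{-4 + L}{6} = - \frac{2}{3} + \frac{L}{6}$)
$N{\left(g \right)} = - \frac{2}{3} + \frac{g}{6}$
$z = \frac{1}{196} \approx 0.005102$
$C{\left(m \right)} = 2 m \left(-5 + m\right)$ ($C{\left(m \right)} = \left(m - 5\right) \left(m + m\right) = \left(-5 + m\right) 2 m = 2 m \left(-5 + m\right)$)
$N{\left(v \right)} - C{\left(z \right)} = \left(- \frac{2}{3} + \frac{1}{6} \left(-28\right)\right) - 2 \cdot \frac{1}{196} \left(-5 + \frac{1}{196}\right) = \left(- \frac{2}{3} - \frac{14}{3}\right) - 2 \cdot \frac{1}{196} \left(- \frac{979}{196}\right) = - \frac{16}{3} - - \frac{979}{19208} = - \frac{16}{3} + \frac{979}{19208} = - \frac{304391}{57624}$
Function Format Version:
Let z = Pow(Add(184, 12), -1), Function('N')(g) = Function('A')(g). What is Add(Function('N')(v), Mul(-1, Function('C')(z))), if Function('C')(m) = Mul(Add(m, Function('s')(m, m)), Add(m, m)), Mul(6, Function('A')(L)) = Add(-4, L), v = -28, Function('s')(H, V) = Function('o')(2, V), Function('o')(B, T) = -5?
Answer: Rational(-304391, 57624) ≈ -5.2824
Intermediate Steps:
Function('s')(H, V) = -5
Function('A')(L) = Add(Rational(-2, 3), Mul(Rational(1, 6), L)) (Function('A')(L) = Mul(Rational(1, 6), Add(-4, L)) = Add(Rational(-2, 3), Mul(Rational(1, 6), L)))
Function('N')(g) = Add(Rational(-2, 3), Mul(Rational(1, 6), g))
z = Rational(1, 196) (z = Pow(196, -1) = Rational(1, 196) ≈ 0.0051020)
Function('C')(m) = Mul(2, m, Add(-5, m)) (Function('C')(m) = Mul(Add(m, -5), Add(m, m)) = Mul(Add(-5, m), Mul(2, m)) = Mul(2, m, Add(-5, m)))
Add(Function('N')(v), Mul(-1, Function('C')(z))) = Add(Add(Rational(-2, 3), Mul(Rational(1, 6), -28)), Mul(-1, Mul(2, Rational(1, 196), Add(-5, Rational(1, 196))))) = Add(Add(Rational(-2, 3), Rational(-14, 3)), Mul(-1, Mul(2, Rational(1, 196), Rational(-979, 196)))) = Add(Rational(-16, 3), Mul(-1, Rational(-979, 19208))) = Add(Rational(-16, 3), Rational(979, 19208)) = Rational(-304391, 57624)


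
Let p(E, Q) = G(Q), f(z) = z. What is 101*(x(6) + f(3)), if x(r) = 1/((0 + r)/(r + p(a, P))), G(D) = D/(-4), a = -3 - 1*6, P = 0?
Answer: 404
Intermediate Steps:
a = -9 (a = -3 - 6 = -9)
G(D) = -D/4 (G(D) = D*(-¼) = -D/4)
p(E, Q) = -Q/4
x(r) = 1 (x(r) = 1/((0 + r)/(r - ¼*0)) = 1/(r/(r + 0)) = 1/(r/r) = 1/1 = 1)
101*(x(6) + f(3)) = 101*(1 + 3) = 101*4 = 404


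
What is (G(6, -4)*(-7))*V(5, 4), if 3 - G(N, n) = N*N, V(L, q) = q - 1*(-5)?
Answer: 2079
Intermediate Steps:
V(L, q) = 5 + q (V(L, q) = q + 5 = 5 + q)
G(N, n) = 3 - N² (G(N, n) = 3 - N*N = 3 - N²)
(G(6, -4)*(-7))*V(5, 4) = ((3 - 1*6²)*(-7))*(5 + 4) = ((3 - 1*36)*(-7))*9 = ((3 - 36)*(-7))*9 = -33*(-7)*9 = 231*9 = 2079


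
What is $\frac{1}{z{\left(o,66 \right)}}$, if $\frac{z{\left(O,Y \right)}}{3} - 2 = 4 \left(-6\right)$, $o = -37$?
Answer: $- \frac{1}{66} \approx -0.015152$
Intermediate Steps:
$z{\left(O,Y \right)} = -66$ ($z{\left(O,Y \right)} = 6 + 3 \cdot 4 \left(-6\right) = 6 + 3 \left(-24\right) = 6 - 72 = -66$)
$\frac{1}{z{\left(o,66 \right)}} = \frac{1}{-66} = - \frac{1}{66}$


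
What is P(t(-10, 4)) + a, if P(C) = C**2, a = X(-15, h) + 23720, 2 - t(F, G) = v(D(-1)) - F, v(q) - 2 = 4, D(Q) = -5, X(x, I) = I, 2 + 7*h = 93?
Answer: 23929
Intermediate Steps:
h = 13 (h = -2/7 + (1/7)*93 = -2/7 + 93/7 = 13)
v(q) = 6 (v(q) = 2 + 4 = 6)
t(F, G) = -4 + F (t(F, G) = 2 - (6 - F) = 2 + (-6 + F) = -4 + F)
a = 23733 (a = 13 + 23720 = 23733)
P(t(-10, 4)) + a = (-4 - 10)**2 + 23733 = (-14)**2 + 23733 = 196 + 23733 = 23929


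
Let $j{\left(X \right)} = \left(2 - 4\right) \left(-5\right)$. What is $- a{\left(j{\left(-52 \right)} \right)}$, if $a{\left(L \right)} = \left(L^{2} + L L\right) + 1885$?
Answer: $-2085$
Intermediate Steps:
$j{\left(X \right)} = 10$ ($j{\left(X \right)} = \left(-2\right) \left(-5\right) = 10$)
$a{\left(L \right)} = 1885 + 2 L^{2}$ ($a{\left(L \right)} = \left(L^{2} + L^{2}\right) + 1885 = 2 L^{2} + 1885 = 1885 + 2 L^{2}$)
$- a{\left(j{\left(-52 \right)} \right)} = - (1885 + 2 \cdot 10^{2}) = - (1885 + 2 \cdot 100) = - (1885 + 200) = \left(-1\right) 2085 = -2085$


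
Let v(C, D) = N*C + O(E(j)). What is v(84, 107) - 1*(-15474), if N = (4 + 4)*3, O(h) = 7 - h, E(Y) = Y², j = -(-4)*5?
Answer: 17097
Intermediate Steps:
j = 20 (j = -1*(-20) = 20)
N = 24 (N = 8*3 = 24)
v(C, D) = -393 + 24*C (v(C, D) = 24*C + (7 - 1*20²) = 24*C + (7 - 1*400) = 24*C + (7 - 400) = 24*C - 393 = -393 + 24*C)
v(84, 107) - 1*(-15474) = (-393 + 24*84) - 1*(-15474) = (-393 + 2016) + 15474 = 1623 + 15474 = 17097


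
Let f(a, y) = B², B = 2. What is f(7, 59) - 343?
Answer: -339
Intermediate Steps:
f(a, y) = 4 (f(a, y) = 2² = 4)
f(7, 59) - 343 = 4 - 343 = -339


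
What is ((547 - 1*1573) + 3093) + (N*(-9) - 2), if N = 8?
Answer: 1993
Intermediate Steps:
((547 - 1*1573) + 3093) + (N*(-9) - 2) = ((547 - 1*1573) + 3093) + (8*(-9) - 2) = ((547 - 1573) + 3093) + (-72 - 2) = (-1026 + 3093) - 74 = 2067 - 74 = 1993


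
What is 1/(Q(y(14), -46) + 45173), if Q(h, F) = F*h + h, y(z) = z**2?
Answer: 1/36353 ≈ 2.7508e-5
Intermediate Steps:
Q(h, F) = h + F*h
1/(Q(y(14), -46) + 45173) = 1/(14**2*(1 - 46) + 45173) = 1/(196*(-45) + 45173) = 1/(-8820 + 45173) = 1/36353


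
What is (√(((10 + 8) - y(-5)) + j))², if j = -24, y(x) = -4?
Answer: -2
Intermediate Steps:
(√(((10 + 8) - y(-5)) + j))² = (√(((10 + 8) - 1*(-4)) - 24))² = (√((18 + 4) - 24))² = (√(22 - 24))² = (√(-2))² = (I*√2)² = -2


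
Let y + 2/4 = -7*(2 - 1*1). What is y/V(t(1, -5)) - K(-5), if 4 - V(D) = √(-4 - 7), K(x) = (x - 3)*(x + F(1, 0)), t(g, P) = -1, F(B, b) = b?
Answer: -370/9 - 5*I*√11/18 ≈ -41.111 - 0.92128*I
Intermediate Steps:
K(x) = x*(-3 + x) (K(x) = (x - 3)*(x + 0) = (-3 + x)*x = x*(-3 + x))
V(D) = 4 - I*√11 (V(D) = 4 - √(-4 - 7) = 4 - √(-11) = 4 - I*√11)
y = -15/2 (y = -½ - 7*(2 - 1*1) = -½ - 7*(2 - 1) = -½ - 7*1 = -½ - 7 = -15/2 ≈ -7.5000)
y/V(t(1, -5)) - K(-5) = -15/(2*(4 - I*√11)) - (-5)*(-3 - 5) = -15/(2*(4 - I*√11)) - (-5)*(-8) = -15/(2*(4 - I*√11)) - 1*40 = -15/(2*(4 - I*√11)) - 40 = -40 - 15/(2*(4 - I*√11))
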